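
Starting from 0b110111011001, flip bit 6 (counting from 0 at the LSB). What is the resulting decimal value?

x = 110111011001
bit 6 is currently 1; toggle it via x ^ (1 << 6) = x ^ 64
→ 110110011001 = 3481

3481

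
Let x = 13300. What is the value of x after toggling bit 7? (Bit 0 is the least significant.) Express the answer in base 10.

x = 11001111110100
bit 7 is currently 1; toggle it via x ^ (1 << 7) = x ^ 128
→ 11001101110100 = 13172

13172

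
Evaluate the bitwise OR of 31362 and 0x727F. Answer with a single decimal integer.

31487

31362 = 111101010000010
0x727F = 111001001111111
 OR → 111101011111111 = 31487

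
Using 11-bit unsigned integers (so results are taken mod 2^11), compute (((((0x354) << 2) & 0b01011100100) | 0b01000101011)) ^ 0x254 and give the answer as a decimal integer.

63

0x354 = 01101010100
→ << 2 (mod 2^11) → 10101010000 = 1360
0b01011100100 = 01011100100
→ & → 00001000000 = 64
0b01000101011 = 01000101011
→ | → 01001101011 = 619
0x254 = 01001010100
→ ^ → 00000111111 = 63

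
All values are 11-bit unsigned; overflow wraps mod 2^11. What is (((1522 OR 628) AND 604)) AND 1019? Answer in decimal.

592

1522 = 10111110010
628 = 01001110100
→ OR → 11111110110 = 2038
604 = 01001011100
→ AND → 01001010100 = 596
1019 = 01111111011
→ AND → 01001010000 = 592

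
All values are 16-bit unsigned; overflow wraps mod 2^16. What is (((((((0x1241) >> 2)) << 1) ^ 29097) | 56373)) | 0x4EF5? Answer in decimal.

0x1241 = 0001001001000001
→ >> 2 → 0000010010010000 = 1168
→ << 1 (mod 2^16) → 0000100100100000 = 2336
29097 = 0111000110101001
→ ^ → 0111100010001001 = 30857
56373 = 1101110000110101
→ | → 1111110010111101 = 64701
0x4EF5 = 0100111011110101
→ | → 1111111011111101 = 65277

65277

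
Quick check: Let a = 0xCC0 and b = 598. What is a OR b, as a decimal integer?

3798

0xCC0 = 110011000000
598 = 001001010110
 OR → 111011010110 = 3798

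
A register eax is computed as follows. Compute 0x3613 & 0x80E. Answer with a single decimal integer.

2

0x3613 = 11011000010011
0x80E = 00100000001110
AND → 00000000000010 = 2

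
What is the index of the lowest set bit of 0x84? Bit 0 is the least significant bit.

0x84 = 10000100
Trailing zeros: 2, so the lowest set bit is bit 2 (value 4).

2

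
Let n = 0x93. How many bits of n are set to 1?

0x93 = 10010011
Count the 1s: 1 + 1 + 1 + 1 = 4

4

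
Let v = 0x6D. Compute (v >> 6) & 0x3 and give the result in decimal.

1

v = 0001101101
Shift right by 6: 0001
Mask low 2 bits: 01 = 1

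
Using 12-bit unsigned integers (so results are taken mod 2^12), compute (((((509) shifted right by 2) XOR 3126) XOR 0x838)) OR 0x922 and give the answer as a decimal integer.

509 = 000111111101
→ shifted right by 2 → 000001111111 = 127
3126 = 110000110110
→ XOR → 110001001001 = 3145
0x838 = 100000111000
→ XOR → 010001110001 = 1137
0x922 = 100100100010
→ OR → 110101110011 = 3443

3443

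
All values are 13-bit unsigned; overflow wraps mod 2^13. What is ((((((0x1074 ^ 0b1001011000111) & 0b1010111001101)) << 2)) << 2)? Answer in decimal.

0x1074 = 1000001110100
0b1001011000111 = 1001011000111
→ ^ → 0001010110011 = 691
0b1010111001101 = 1010111001101
→ & → 0000010000001 = 129
→ << 2 (mod 2^13) → 0001000000100 = 516
→ << 2 (mod 2^13) → 0100000010000 = 2064

2064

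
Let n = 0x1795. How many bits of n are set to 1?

0x1795 = 1011110010101
Count the 1s: 1 + 1 + 1 + 1 + 1 + 1 + 1 + 1 = 8

8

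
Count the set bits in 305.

305 = 100110001
Count the 1s: 1 + 1 + 1 + 1 = 4

4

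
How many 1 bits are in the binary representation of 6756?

6756 = 1101001100100
Count the 1s: 1 + 1 + 1 + 1 + 1 + 1 = 6

6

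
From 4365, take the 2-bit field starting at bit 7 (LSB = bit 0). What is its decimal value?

2

v = 1000100001101
Shift right by 7: 100010
Mask low 2 bits: 10 = 2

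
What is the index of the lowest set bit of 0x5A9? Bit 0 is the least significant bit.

0

0x5A9 = 10110101001
Trailing zeros: 0, so the lowest set bit is bit 0 (value 1).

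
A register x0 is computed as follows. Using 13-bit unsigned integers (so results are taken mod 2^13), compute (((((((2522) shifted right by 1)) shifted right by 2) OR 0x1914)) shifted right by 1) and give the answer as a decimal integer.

3231

2522 = 0100111011010
→ shifted right by 1 → 0010011101101 = 1261
→ shifted right by 2 → 0000100111011 = 315
0x1914 = 1100100010100
→ OR → 1100100111111 = 6463
→ shifted right by 1 → 0110010011111 = 3231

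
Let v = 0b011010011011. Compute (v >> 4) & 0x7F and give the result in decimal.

105

v = 011010011011
Shift right by 4: 01101001
Mask low 7 bits: 1101001 = 105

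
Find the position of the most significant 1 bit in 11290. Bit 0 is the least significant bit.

11290 = 10110000011010
The topmost 1 is at position 13 (since 2^13 = 8192 ≤ 11290 < 16384).

13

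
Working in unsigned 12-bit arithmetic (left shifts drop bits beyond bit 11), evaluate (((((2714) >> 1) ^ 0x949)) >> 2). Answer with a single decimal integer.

2714 = 101010011010
→ >> 1 → 010101001101 = 1357
0x949 = 100101001001
→ ^ → 110000000100 = 3076
→ >> 2 → 001100000001 = 769

769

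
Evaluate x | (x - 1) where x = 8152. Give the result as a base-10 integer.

8159

x = 1111111011000 = 8152
x - 1 = 1111111010111
OR    = 1111111011111 = 8159
(x | (x - 1) sets all bits below the lowest set bit.)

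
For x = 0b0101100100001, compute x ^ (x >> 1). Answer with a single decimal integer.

x = 101100100001 = 2849
x>>1 = 010110010000
XOR  = 111010110001 = 3761
(x ^ (x >> 1) gives the standard binary-reflected Gray code of x.)

3761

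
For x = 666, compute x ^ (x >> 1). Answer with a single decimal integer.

983

x = 1010011010 = 666
x>>1 = 0101001101
XOR  = 1111010111 = 983
(x ^ (x >> 1) gives the standard binary-reflected Gray code of x.)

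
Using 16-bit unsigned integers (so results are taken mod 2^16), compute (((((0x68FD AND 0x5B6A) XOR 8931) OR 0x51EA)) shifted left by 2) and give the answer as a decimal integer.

61356

0x68FD = 0110100011111101
0x5B6A = 0101101101101010
→ AND → 0100100001101000 = 18536
8931 = 0010001011100011
→ XOR → 0110101010001011 = 27275
0x51EA = 0101000111101010
→ OR → 0111101111101011 = 31723
→ shifted left by 2 (mod 2^16) → 1110111110101100 = 61356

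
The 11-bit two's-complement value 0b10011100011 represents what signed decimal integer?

-797

pattern = 10011100011 (MSB is 1 ⇒ negative)
Invert: 01100011100, add 1 → 01100011101 = 797, so the value is -797.
(Equivalently: 1251 - 2^11 = 1251 - 2048 = -797.)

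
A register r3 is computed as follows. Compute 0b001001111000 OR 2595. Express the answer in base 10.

a = 001001111000
2595 = 101000100011
 OR → 101001111011 = 2683

2683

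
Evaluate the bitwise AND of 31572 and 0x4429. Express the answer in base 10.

16384

31572 = 111101101010100
0x4429 = 100010000101001
AND → 100000000000000 = 16384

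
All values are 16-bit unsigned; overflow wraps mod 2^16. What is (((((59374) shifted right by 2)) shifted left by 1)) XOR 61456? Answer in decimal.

33766

59374 = 1110011111101110
→ shifted right by 2 → 0011100111111011 = 14843
→ shifted left by 1 (mod 2^16) → 0111001111110110 = 29686
61456 = 1111000000010000
→ XOR → 1000001111100110 = 33766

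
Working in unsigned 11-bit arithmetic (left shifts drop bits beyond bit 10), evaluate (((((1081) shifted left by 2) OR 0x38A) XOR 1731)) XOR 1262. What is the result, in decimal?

1081 = 10000111001
→ shifted left by 2 (mod 2^11) → 00011100100 = 228
0x38A = 01110001010
→ OR → 01111101110 = 1006
1731 = 11011000011
→ XOR → 10100101101 = 1325
1262 = 10011101110
→ XOR → 00111000011 = 451

451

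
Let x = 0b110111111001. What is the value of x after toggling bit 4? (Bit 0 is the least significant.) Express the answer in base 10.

3561

x = 110111111001
bit 4 is currently 1; toggle it via x ^ (1 << 4) = x ^ 16
→ 110111101001 = 3561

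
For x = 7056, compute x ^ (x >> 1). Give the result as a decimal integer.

5720

x = 1101110010000 = 7056
x>>1 = 0110111001000
XOR  = 1011001011000 = 5720
(x ^ (x >> 1) gives the standard binary-reflected Gray code of x.)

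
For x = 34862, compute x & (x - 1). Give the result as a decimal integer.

x = 1000100000101110 = 34862
x - 1 = 1000100000101101
AND   = 1000100000101100 = 34860
(x & (x - 1) clears the lowest set bit of x.)

34860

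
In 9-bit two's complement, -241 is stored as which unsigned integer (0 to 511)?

241 in 9 bits: 011110001
Invert: 100001110
Add 1:  100001111 = 271
(Check: 2^9 - 241 = 512 - 241 = 271.)

271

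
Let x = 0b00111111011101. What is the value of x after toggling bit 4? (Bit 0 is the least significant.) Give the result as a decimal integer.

4045

x = 00111111011101
bit 4 is currently 1; toggle it via x ^ (1 << 4) = x ^ 16
→ 00111111001101 = 4045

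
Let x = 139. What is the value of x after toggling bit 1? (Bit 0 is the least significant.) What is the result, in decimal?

137

x = 10001011
bit 1 is currently 1; toggle it via x ^ (1 << 1) = x ^ 2
→ 10001001 = 137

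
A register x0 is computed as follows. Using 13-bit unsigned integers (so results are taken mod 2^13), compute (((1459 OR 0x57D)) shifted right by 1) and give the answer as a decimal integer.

767

1459 = 0010110110011
0x57D = 0010101111101
→ OR → 0010111111111 = 1535
→ shifted right by 1 → 0001011111111 = 767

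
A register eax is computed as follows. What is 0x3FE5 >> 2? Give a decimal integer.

0x3FE5 = 11111111100101
shift right by 2 → 00111111111001 = 4089
(equivalently, floor(16357 / 4))

4089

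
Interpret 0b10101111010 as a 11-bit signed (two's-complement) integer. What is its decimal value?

-646

pattern = 10101111010 (MSB is 1 ⇒ negative)
Invert: 01010000101, add 1 → 01010000110 = 646, so the value is -646.
(Equivalently: 1402 - 2^11 = 1402 - 2048 = -646.)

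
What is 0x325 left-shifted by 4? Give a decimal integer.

12880

0x325 = 00001100100101
shift left by 4 → 11001001010000 = 12880
(equivalently, 805 × 2^4 = 805 × 16)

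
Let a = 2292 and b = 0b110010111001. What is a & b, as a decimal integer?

2224

2292 = 100011110100
b = 110010111001
AND → 100010110000 = 2224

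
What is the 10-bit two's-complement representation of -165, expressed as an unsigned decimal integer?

165 in 10 bits: 0010100101
Invert: 1101011010
Add 1:  1101011011 = 859
(Check: 2^10 - 165 = 1024 - 165 = 859.)

859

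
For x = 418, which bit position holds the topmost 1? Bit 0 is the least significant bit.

8

418 = 110100010
The topmost 1 is at position 8 (since 2^8 = 256 ≤ 418 < 512).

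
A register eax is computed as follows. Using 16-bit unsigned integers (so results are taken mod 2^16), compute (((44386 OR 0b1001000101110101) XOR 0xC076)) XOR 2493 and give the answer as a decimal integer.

44386 = 1010110101100010
0b1001000101110101 = 1001000101110101
→ OR → 1011110101110111 = 48503
0xC076 = 1100000001110110
→ XOR → 0111110100000001 = 32001
2493 = 0000100110111101
→ XOR → 0111010010111100 = 29884

29884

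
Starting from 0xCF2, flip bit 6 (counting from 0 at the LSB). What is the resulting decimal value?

3250

x = 110011110010
bit 6 is currently 1; toggle it via x ^ (1 << 6) = x ^ 64
→ 110010110010 = 3250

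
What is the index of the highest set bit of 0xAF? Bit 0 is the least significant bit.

0xAF = 10101111
The topmost 1 is at position 7 (since 2^7 = 128 ≤ 175 < 256).

7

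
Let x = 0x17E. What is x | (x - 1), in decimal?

x = 101111110 = 382
x - 1 = 101111101
OR    = 101111111 = 383
(x | (x - 1) sets all bits below the lowest set bit.)

383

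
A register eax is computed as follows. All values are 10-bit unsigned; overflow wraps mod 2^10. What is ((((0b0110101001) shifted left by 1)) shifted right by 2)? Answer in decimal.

0b0110101001 = 0110101001
→ shifted left by 1 (mod 2^10) → 1101010010 = 850
→ shifted right by 2 → 0011010100 = 212

212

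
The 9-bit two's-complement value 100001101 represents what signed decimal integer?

-243

pattern = 100001101 (MSB is 1 ⇒ negative)
Invert: 011110010, add 1 → 011110011 = 243, so the value is -243.
(Equivalently: 269 - 2^9 = 269 - 512 = -243.)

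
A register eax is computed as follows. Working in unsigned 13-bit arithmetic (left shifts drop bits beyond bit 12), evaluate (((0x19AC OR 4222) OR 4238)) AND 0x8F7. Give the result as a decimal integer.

0x19AC = 1100110101100
4222 = 1000001111110
→ OR → 1100111111110 = 6654
4238 = 1000010001110
→ OR → 1100111111110 = 6654
0x8F7 = 0100011110111
→ AND → 0100011110110 = 2294

2294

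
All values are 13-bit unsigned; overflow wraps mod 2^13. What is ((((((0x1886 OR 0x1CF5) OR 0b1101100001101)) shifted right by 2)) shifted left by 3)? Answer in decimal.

0x1886 = 1100010000110
0x1CF5 = 1110011110101
→ OR → 1110011110111 = 7415
0b1101100001101 = 1101100001101
→ OR → 1111111111111 = 8191
→ shifted right by 2 → 0011111111111 = 2047
→ shifted left by 3 (mod 2^13) → 1111111111000 = 8184

8184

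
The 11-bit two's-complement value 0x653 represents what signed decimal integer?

pattern = 11001010011 (MSB is 1 ⇒ negative)
Invert: 00110101100, add 1 → 00110101101 = 429, so the value is -429.
(Equivalently: 1619 - 2^11 = 1619 - 2048 = -429.)

-429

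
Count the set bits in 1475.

6

1475 = 10111000011
Count the 1s: 1 + 1 + 1 + 1 + 1 + 1 = 6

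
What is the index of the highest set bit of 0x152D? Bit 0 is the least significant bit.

0x152D = 1010100101101
The topmost 1 is at position 12 (since 2^12 = 4096 ≤ 5421 < 8192).

12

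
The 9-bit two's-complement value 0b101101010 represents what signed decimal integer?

pattern = 101101010 (MSB is 1 ⇒ negative)
Invert: 010010101, add 1 → 010010110 = 150, so the value is -150.
(Equivalently: 362 - 2^9 = 362 - 512 = -150.)

-150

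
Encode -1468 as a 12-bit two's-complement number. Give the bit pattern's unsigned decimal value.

1468 in 12 bits: 010110111100
Invert: 101001000011
Add 1:  101001000100 = 2628
(Check: 2^12 - 1468 = 4096 - 1468 = 2628.)

2628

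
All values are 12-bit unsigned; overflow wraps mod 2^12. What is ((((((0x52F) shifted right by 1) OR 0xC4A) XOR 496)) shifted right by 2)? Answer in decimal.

971

0x52F = 010100101111
→ shifted right by 1 → 001010010111 = 663
0xC4A = 110001001010
→ OR → 111011011111 = 3807
496 = 000111110000
→ XOR → 111100101111 = 3887
→ shifted right by 2 → 001111001011 = 971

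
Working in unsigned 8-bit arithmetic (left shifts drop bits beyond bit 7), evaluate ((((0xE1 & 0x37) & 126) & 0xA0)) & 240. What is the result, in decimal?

0xE1 = 11100001
0x37 = 00110111
→ & → 00100001 = 33
126 = 01111110
→ & → 00100000 = 32
0xA0 = 10100000
→ & → 00100000 = 32
240 = 11110000
→ & → 00100000 = 32

32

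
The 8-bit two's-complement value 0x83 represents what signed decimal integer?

pattern = 10000011 (MSB is 1 ⇒ negative)
Invert: 01111100, add 1 → 01111101 = 125, so the value is -125.
(Equivalently: 131 - 2^8 = 131 - 256 = -125.)

-125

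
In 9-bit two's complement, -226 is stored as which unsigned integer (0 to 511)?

286

226 in 9 bits: 011100010
Invert: 100011101
Add 1:  100011110 = 286
(Check: 2^9 - 226 = 512 - 226 = 286.)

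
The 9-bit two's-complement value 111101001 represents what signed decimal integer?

pattern = 111101001 (MSB is 1 ⇒ negative)
Invert: 000010110, add 1 → 000010111 = 23, so the value is -23.
(Equivalently: 489 - 2^9 = 489 - 512 = -23.)

-23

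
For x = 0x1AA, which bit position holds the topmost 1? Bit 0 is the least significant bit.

8

0x1AA = 110101010
The topmost 1 is at position 8 (since 2^8 = 256 ≤ 426 < 512).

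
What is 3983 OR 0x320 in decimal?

3983 = 111110001111
0x320 = 001100100000
 OR → 111110101111 = 4015

4015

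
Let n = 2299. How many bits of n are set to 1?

8

2299 = 100011111011
Count the 1s: 1 + 1 + 1 + 1 + 1 + 1 + 1 + 1 = 8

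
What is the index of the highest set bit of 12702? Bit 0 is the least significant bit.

12702 = 11000110011110
The topmost 1 is at position 13 (since 2^13 = 8192 ≤ 12702 < 16384).

13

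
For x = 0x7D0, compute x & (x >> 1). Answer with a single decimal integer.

x = 11111010000 = 2000
x>>1 = 01111101000
AND  = 01111000000 = 960
(x & (x >> 1) has a 1 wherever x has two consecutive 1 bits.)

960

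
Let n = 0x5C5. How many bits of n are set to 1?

6

0x5C5 = 10111000101
Count the 1s: 1 + 1 + 1 + 1 + 1 + 1 = 6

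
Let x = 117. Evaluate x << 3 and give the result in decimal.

117 = 0001110101
shift left by 3 → 1110101000 = 936
(equivalently, 117 × 2^3 = 117 × 8)

936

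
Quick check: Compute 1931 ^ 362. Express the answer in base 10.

1931 = 11110001011
362 = 00101101010
XOR → 11011100001 = 1761

1761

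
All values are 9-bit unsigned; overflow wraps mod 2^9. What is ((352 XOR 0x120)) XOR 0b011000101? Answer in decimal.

352 = 101100000
0x120 = 100100000
→ XOR → 001000000 = 64
0b011000101 = 011000101
→ XOR → 010000101 = 133

133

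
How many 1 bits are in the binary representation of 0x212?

3

0x212 = 1000010010
Count the 1s: 1 + 1 + 1 = 3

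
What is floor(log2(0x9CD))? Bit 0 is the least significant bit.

0x9CD = 100111001101
The topmost 1 is at position 11 (since 2^11 = 2048 ≤ 2509 < 4096).

11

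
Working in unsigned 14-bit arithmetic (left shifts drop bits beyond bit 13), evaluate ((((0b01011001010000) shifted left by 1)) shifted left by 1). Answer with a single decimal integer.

6464

0b01011001010000 = 01011001010000
→ shifted left by 1 (mod 2^14) → 10110010100000 = 11424
→ shifted left by 1 (mod 2^14) → 01100101000000 = 6464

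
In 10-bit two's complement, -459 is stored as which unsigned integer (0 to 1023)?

565

459 in 10 bits: 0111001011
Invert: 1000110100
Add 1:  1000110101 = 565
(Check: 2^10 - 459 = 1024 - 459 = 565.)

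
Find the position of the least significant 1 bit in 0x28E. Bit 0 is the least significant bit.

0x28E = 1010001110
Trailing zeros: 1, so the lowest set bit is bit 1 (value 2).

1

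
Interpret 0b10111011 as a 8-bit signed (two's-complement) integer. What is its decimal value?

pattern = 10111011 (MSB is 1 ⇒ negative)
Invert: 01000100, add 1 → 01000101 = 69, so the value is -69.
(Equivalently: 187 - 2^8 = 187 - 256 = -69.)

-69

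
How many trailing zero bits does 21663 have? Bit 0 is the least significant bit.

21663 = 101010010011111
Trailing zeros: 0, so the lowest set bit is bit 0 (value 1).

0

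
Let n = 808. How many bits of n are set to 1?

808 = 1100101000
Count the 1s: 1 + 1 + 1 + 1 = 4

4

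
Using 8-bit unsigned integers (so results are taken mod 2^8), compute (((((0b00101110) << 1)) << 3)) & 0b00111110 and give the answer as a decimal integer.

32

0b00101110 = 00101110
→ << 1 (mod 2^8) → 01011100 = 92
→ << 3 (mod 2^8) → 11100000 = 224
0b00111110 = 00111110
→ & → 00100000 = 32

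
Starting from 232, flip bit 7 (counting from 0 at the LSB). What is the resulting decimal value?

104

x = 0011101000
bit 7 is currently 1; toggle it via x ^ (1 << 7) = x ^ 128
→ 0001101000 = 104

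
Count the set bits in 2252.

2252 = 100011001100
Count the 1s: 1 + 1 + 1 + 1 + 1 = 5

5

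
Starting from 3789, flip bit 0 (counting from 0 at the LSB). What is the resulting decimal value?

x = 0111011001101
bit 0 is currently 1; toggle it via x ^ (1 << 0) = x ^ 1
→ 0111011001100 = 3788

3788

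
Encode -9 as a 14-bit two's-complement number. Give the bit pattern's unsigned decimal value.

9 in 14 bits: 00000000001001
Invert: 11111111110110
Add 1:  11111111110111 = 16375
(Check: 2^14 - 9 = 16384 - 9 = 16375.)

16375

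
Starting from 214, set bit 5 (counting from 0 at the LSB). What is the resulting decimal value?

246

x = 011010110
bit 5 is currently 0; set it via x | (1 << 5) = x | 32
→ 011110110 = 246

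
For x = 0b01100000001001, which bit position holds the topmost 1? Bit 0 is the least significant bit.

12

0b01100000001001 = 1100000001001
The topmost 1 is at position 12 (since 2^12 = 4096 ≤ 6153 < 8192).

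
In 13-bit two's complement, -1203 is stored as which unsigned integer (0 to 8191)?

1203 in 13 bits: 0010010110011
Invert: 1101101001100
Add 1:  1101101001101 = 6989
(Check: 2^13 - 1203 = 8192 - 1203 = 6989.)

6989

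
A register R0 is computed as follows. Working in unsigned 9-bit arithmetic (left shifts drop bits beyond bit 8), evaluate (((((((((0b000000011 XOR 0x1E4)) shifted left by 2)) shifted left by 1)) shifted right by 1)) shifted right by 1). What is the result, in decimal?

78

0b000000011 = 000000011
0x1E4 = 111100100
→ XOR → 111100111 = 487
→ shifted left by 2 (mod 2^9) → 110011100 = 412
→ shifted left by 1 (mod 2^9) → 100111000 = 312
→ shifted right by 1 → 010011100 = 156
→ shifted right by 1 → 001001110 = 78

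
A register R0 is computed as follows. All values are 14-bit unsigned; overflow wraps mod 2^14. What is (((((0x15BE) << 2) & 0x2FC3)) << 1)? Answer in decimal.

0x15BE = 01010110111110
→ << 2 (mod 2^14) → 01011011111000 = 5880
0x2FC3 = 10111111000011
→ & → 00011011000000 = 1728
→ << 1 (mod 2^14) → 00110110000000 = 3456

3456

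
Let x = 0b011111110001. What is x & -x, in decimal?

x = 11111110001 = 2033
-x (two's complement) = …00000001111
AND   = 00000000001 = 1
(x & -x isolates the lowest set bit of x.)

1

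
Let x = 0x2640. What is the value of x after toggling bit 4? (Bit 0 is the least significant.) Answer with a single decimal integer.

x = 010011001000000
bit 4 is currently 0; toggle it via x ^ (1 << 4) = x ^ 16
→ 010011001010000 = 9808

9808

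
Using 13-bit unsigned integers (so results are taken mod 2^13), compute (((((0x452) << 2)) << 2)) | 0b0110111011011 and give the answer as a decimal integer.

3579

0x452 = 0010001010010
→ << 2 (mod 2^13) → 1000101001000 = 4424
→ << 2 (mod 2^13) → 0010100100000 = 1312
0b0110111011011 = 0110111011011
→ | → 0110111111011 = 3579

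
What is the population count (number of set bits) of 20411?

20411 = 100111110111011
Count the 1s: 1 + 1 + 1 + 1 + 1 + 1 + 1 + 1 + 1 + 1 + 1 = 11

11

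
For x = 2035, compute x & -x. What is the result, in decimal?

x = 11111110011 = 2035
-x (two's complement) = …00000001101
AND   = 00000000001 = 1
(x & -x isolates the lowest set bit of x.)

1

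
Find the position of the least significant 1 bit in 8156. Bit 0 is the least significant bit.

2

8156 = 1111111011100
Trailing zeros: 2, so the lowest set bit is bit 2 (value 4).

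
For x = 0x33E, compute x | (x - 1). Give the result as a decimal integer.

831

x = 1100111110 = 830
x - 1 = 1100111101
OR    = 1100111111 = 831
(x | (x - 1) sets all bits below the lowest set bit.)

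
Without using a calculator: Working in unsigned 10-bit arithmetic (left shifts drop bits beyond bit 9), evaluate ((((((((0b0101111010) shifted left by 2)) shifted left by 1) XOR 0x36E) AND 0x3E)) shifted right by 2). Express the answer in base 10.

0b0101111010 = 0101111010
→ shifted left by 2 (mod 2^10) → 0111101000 = 488
→ shifted left by 1 (mod 2^10) → 1111010000 = 976
0x36E = 1101101110
→ XOR → 0010111110 = 190
0x3E = 0000111110
→ AND → 0000111110 = 62
→ shifted right by 2 → 0000001111 = 15

15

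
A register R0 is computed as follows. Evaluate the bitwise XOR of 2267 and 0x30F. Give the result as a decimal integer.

3028

2267 = 100011011011
0x30F = 001100001111
XOR → 101111010100 = 3028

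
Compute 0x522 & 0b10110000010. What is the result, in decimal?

0x522 = 10100100010
b = 10110000010
AND → 10100000010 = 1282

1282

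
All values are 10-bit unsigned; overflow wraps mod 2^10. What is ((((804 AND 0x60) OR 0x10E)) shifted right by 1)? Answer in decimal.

151

804 = 1100100100
0x60 = 0001100000
→ AND → 0000100000 = 32
0x10E = 0100001110
→ OR → 0100101110 = 302
→ shifted right by 1 → 0010010111 = 151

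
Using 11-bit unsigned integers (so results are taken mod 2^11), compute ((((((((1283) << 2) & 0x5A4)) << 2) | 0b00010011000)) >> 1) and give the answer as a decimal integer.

1283 = 10100000011
→ << 2 (mod 2^11) → 10000001100 = 1036
0x5A4 = 10110100100
→ & → 10000000100 = 1028
→ << 2 (mod 2^11) → 00000010000 = 16
0b00010011000 = 00010011000
→ | → 00010011000 = 152
→ >> 1 → 00001001100 = 76

76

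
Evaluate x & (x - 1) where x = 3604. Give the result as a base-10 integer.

3600

x = 111000010100 = 3604
x - 1 = 111000010011
AND   = 111000010000 = 3600
(x & (x - 1) clears the lowest set bit of x.)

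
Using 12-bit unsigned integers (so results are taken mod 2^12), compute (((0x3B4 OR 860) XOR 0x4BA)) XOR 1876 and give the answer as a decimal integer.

0x3B4 = 001110110100
860 = 001101011100
→ OR → 001111111100 = 1020
0x4BA = 010010111010
→ XOR → 011101000110 = 1862
1876 = 011101010100
→ XOR → 000000010010 = 18

18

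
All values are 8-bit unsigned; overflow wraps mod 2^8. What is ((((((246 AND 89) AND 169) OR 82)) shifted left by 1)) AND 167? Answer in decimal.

246 = 11110110
89 = 01011001
→ AND → 01010000 = 80
169 = 10101001
→ AND → 00000000 = 0
82 = 01010010
→ OR → 01010010 = 82
→ shifted left by 1 (mod 2^8) → 10100100 = 164
167 = 10100111
→ AND → 10100100 = 164

164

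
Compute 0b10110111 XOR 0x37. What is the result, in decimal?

128

a = 10110111
0x37 = 00110111
XOR → 10000000 = 128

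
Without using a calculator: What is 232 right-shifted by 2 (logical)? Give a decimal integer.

232 = 11101000
shift right by 2 → 00111010 = 58
(equivalently, floor(232 / 4))

58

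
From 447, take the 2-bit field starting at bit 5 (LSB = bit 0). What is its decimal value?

1

v = 110111111
Shift right by 5: 1101
Mask low 2 bits: 01 = 1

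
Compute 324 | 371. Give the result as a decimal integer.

375

324 = 101000100
371 = 101110011
 OR → 101110111 = 375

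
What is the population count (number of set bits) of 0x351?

0x351 = 1101010001
Count the 1s: 1 + 1 + 1 + 1 + 1 = 5

5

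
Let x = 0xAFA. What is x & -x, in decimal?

2

x = 101011111010 = 2810
-x (two's complement) = …010100000110
AND   = 000000000010 = 2
(x & -x isolates the lowest set bit of x.)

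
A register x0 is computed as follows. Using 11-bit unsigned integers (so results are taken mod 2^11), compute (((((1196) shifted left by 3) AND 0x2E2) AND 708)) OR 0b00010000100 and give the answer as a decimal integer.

196

1196 = 10010101100
→ shifted left by 3 (mod 2^11) → 10101100000 = 1376
0x2E2 = 01011100010
→ AND → 00001100000 = 96
708 = 01011000100
→ AND → 00001000000 = 64
0b00010000100 = 00010000100
→ OR → 00011000100 = 196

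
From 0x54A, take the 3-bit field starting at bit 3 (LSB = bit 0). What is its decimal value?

v = 10101001010
Shift right by 3: 10101001
Mask low 3 bits: 001 = 1

1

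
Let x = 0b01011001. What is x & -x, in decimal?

1

x = 1011001 = 89
-x (two's complement) = …0100111
AND   = 0000001 = 1
(x & -x isolates the lowest set bit of x.)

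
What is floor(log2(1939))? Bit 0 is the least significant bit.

1939 = 11110010011
The topmost 1 is at position 10 (since 2^10 = 1024 ≤ 1939 < 2048).

10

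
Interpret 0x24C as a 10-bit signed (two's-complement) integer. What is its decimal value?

pattern = 1001001100 (MSB is 1 ⇒ negative)
Invert: 0110110011, add 1 → 0110110100 = 436, so the value is -436.
(Equivalently: 588 - 2^10 = 588 - 1024 = -436.)

-436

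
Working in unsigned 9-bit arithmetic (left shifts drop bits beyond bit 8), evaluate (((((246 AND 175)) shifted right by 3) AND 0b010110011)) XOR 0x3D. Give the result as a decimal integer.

45

246 = 011110110
175 = 010101111
→ AND → 010100110 = 166
→ shifted right by 3 → 000010100 = 20
0b010110011 = 010110011
→ AND → 000010000 = 16
0x3D = 000111101
→ XOR → 000101101 = 45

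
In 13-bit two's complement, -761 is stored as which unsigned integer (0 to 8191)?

7431

761 in 13 bits: 0001011111001
Invert: 1110100000110
Add 1:  1110100000111 = 7431
(Check: 2^13 - 761 = 8192 - 761 = 7431.)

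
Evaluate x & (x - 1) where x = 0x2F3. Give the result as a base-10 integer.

x = 1011110011 = 755
x - 1 = 1011110010
AND   = 1011110010 = 754
(x & (x - 1) clears the lowest set bit of x.)

754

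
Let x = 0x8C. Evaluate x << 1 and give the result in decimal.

0x8C = 010001100
shift left by 1 → 100011000 = 280
(equivalently, 140 × 2^1 = 140 × 2)

280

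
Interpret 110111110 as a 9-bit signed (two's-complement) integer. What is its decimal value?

-66

pattern = 110111110 (MSB is 1 ⇒ negative)
Invert: 001000001, add 1 → 001000010 = 66, so the value is -66.
(Equivalently: 446 - 2^9 = 446 - 512 = -66.)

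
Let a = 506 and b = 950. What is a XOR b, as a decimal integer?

588

506 = 0111111010
950 = 1110110110
XOR → 1001001100 = 588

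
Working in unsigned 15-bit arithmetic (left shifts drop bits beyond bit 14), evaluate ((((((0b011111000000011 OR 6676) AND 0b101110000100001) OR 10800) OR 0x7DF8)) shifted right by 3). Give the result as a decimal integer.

0b011111000000011 = 011111000000011
6676 = 001101000010100
→ OR → 011111000010111 = 15895
0b101110000100001 = 101110000100001
→ AND → 001110000000001 = 7169
10800 = 010101000110000
→ OR → 011111000110001 = 15921
0x7DF8 = 111110111111000
→ OR → 111111111111001 = 32761
→ shifted right by 3 → 000111111111111 = 4095

4095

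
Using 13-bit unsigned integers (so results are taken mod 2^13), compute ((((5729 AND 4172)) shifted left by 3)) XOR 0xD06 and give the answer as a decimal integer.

3846

5729 = 1011001100001
4172 = 1000001001100
→ AND → 1000001000000 = 4160
→ shifted left by 3 (mod 2^13) → 0001000000000 = 512
0xD06 = 0110100000110
→ XOR → 0111100000110 = 3846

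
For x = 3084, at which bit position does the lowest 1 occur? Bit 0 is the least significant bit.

3084 = 110000001100
Trailing zeros: 2, so the lowest set bit is bit 2 (value 4).

2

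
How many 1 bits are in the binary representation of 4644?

4644 = 1001000100100
Count the 1s: 1 + 1 + 1 + 1 = 4

4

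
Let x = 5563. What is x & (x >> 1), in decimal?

x = 1010110111011 = 5563
x>>1 = 0101011011101
AND  = 0000010011001 = 153
(x & (x >> 1) has a 1 wherever x has two consecutive 1 bits.)

153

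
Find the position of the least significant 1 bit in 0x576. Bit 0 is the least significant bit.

0x576 = 10101110110
Trailing zeros: 1, so the lowest set bit is bit 1 (value 2).

1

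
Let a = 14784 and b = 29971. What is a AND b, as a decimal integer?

12544

14784 = 011100111000000
29971 = 111010100010011
AND → 011000100000000 = 12544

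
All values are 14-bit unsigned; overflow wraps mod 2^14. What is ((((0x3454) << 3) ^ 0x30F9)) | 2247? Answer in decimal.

6879

0x3454 = 11010001010100
→ << 3 (mod 2^14) → 10001010100000 = 8864
0x30F9 = 11000011111001
→ ^ → 01001001011001 = 4697
2247 = 00100011000111
→ | → 01101011011111 = 6879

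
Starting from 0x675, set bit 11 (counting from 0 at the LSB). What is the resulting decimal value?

x = 0011001110101
bit 11 is currently 0; set it via x | (1 << 11) = x | 2048
→ 0111001110101 = 3701

3701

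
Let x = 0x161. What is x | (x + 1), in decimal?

x = 101100001 = 353
x + 1 = 101100010
OR    = 101100011 = 355
(x | (x + 1) sets the lowest cleared bit.)

355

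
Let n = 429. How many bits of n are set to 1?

6

429 = 110101101
Count the 1s: 1 + 1 + 1 + 1 + 1 + 1 = 6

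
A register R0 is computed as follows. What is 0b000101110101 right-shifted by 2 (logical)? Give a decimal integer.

x = 101110101
shift right by 2 → 001011101 = 93
(equivalently, floor(373 / 4))

93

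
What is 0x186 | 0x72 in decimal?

502

0x186 = 110000110
0x72 = 001110010
 OR → 111110110 = 502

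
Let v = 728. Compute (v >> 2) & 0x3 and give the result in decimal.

v = 1011011000
Shift right by 2: 10110110
Mask low 2 bits: 10 = 2

2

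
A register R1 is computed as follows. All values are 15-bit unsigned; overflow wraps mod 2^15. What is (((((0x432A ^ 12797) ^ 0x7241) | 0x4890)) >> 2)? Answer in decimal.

4645

0x432A = 100001100101010
12797 = 011000111111101
→ ^ → 111001011010111 = 29399
0x7241 = 111001001000001
→ ^ → 000000010010110 = 150
0x4890 = 100100010010000
→ | → 100100010010110 = 18582
→ >> 2 → 001001000100101 = 4645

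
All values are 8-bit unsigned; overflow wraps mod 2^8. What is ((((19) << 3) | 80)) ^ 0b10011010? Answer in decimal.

66

19 = 00010011
→ << 3 (mod 2^8) → 10011000 = 152
80 = 01010000
→ | → 11011000 = 216
0b10011010 = 10011010
→ ^ → 01000010 = 66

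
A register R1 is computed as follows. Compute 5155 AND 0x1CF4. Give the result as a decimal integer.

5155 = 1010000100011
0x1CF4 = 1110011110100
AND → 1010000100000 = 5152

5152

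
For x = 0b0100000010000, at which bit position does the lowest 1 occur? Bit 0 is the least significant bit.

0b0100000010000 = 100000010000
Trailing zeros: 4, so the lowest set bit is bit 4 (value 16).

4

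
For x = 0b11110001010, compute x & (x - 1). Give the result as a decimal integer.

x = 11110001010 = 1930
x - 1 = 11110001001
AND   = 11110001000 = 1928
(x & (x - 1) clears the lowest set bit of x.)

1928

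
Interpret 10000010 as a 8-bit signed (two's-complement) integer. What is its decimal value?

pattern = 10000010 (MSB is 1 ⇒ negative)
Invert: 01111101, add 1 → 01111110 = 126, so the value is -126.
(Equivalently: 130 - 2^8 = 130 - 256 = -126.)

-126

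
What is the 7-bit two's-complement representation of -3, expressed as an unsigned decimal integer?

125

3 in 7 bits: 0000011
Invert: 1111100
Add 1:  1111101 = 125
(Check: 2^7 - 3 = 128 - 3 = 125.)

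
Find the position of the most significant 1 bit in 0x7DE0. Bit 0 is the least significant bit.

0x7DE0 = 111110111100000
The topmost 1 is at position 14 (since 2^14 = 16384 ≤ 32224 < 32768).

14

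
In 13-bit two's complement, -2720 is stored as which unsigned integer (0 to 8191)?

5472

2720 in 13 bits: 0101010100000
Invert: 1010101011111
Add 1:  1010101100000 = 5472
(Check: 2^13 - 2720 = 8192 - 2720 = 5472.)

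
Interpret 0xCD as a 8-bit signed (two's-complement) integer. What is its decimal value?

pattern = 11001101 (MSB is 1 ⇒ negative)
Invert: 00110010, add 1 → 00110011 = 51, so the value is -51.
(Equivalently: 205 - 2^8 = 205 - 256 = -51.)

-51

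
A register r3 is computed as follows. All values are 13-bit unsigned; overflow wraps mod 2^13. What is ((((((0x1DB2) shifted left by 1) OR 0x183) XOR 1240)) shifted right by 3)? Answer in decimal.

999

0x1DB2 = 1110110110010
→ shifted left by 1 (mod 2^13) → 1101101100100 = 7012
0x183 = 0000110000011
→ OR → 1101111100111 = 7143
1240 = 0010011011000
→ XOR → 1111100111111 = 7999
→ shifted right by 3 → 0001111100111 = 999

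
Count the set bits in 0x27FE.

11

0x27FE = 10011111111110
Count the 1s: 1 + 1 + 1 + 1 + 1 + 1 + 1 + 1 + 1 + 1 + 1 = 11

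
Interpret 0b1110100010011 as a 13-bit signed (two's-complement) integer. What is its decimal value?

pattern = 1110100010011 (MSB is 1 ⇒ negative)
Invert: 0001011101100, add 1 → 0001011101101 = 749, so the value is -749.
(Equivalently: 7443 - 2^13 = 7443 - 8192 = -749.)

-749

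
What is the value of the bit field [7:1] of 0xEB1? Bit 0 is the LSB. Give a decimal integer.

88

v = 0111010110001
Shift right by 1: 011101011000
Mask low 7 bits: 1011000 = 88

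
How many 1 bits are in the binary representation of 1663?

9

1663 = 11001111111
Count the 1s: 1 + 1 + 1 + 1 + 1 + 1 + 1 + 1 + 1 = 9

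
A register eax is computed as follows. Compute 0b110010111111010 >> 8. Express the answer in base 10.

x = 110010111111010
shift right by 8 → 000000001100101 = 101
(equivalently, floor(26106 / 256))

101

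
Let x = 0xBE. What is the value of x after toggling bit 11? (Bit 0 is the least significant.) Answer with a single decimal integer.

2238

x = 000010111110
bit 11 is currently 0; toggle it via x ^ (1 << 11) = x ^ 2048
→ 100010111110 = 2238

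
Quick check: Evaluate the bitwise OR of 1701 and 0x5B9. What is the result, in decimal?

1701 = 11010100101
0x5B9 = 10110111001
 OR → 11110111101 = 1981

1981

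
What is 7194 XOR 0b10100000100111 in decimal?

13373

7194 = 01110000011010
b = 10100000100111
XOR → 11010000111101 = 13373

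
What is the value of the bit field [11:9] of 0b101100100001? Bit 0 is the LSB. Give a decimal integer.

5

v = 101100100001
Shift right by 9: 101
Mask low 3 bits: 101 = 5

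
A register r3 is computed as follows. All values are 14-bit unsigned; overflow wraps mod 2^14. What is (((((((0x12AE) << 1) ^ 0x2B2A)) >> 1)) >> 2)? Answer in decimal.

462

0x12AE = 01001010101110
→ << 1 (mod 2^14) → 10010101011100 = 9564
0x2B2A = 10101100101010
→ ^ → 00111001110110 = 3702
→ >> 1 → 00011100111011 = 1851
→ >> 2 → 00000111001110 = 462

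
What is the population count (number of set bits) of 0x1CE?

0x1CE = 111001110
Count the 1s: 1 + 1 + 1 + 1 + 1 + 1 = 6

6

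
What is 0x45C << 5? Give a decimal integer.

0x45C = 0000010001011100
shift left by 5 → 1000101110000000 = 35712
(equivalently, 1116 × 2^5 = 1116 × 32)

35712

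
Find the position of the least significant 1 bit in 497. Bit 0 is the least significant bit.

497 = 111110001
Trailing zeros: 0, so the lowest set bit is bit 0 (value 1).

0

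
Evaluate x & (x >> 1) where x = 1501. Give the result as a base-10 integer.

x = 10111011101 = 1501
x>>1 = 01011101110
AND  = 00011001100 = 204
(x & (x >> 1) has a 1 wherever x has two consecutive 1 bits.)

204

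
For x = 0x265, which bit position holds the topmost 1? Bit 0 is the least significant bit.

9

0x265 = 1001100101
The topmost 1 is at position 9 (since 2^9 = 512 ≤ 613 < 1024).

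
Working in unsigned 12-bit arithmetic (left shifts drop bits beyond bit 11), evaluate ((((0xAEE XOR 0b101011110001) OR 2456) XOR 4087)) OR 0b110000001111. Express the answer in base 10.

0xAEE = 101011101110
0b101011110001 = 101011110001
→ XOR → 000000011111 = 31
2456 = 100110011000
→ OR → 100110011111 = 2463
4087 = 111111110111
→ XOR → 011001101000 = 1640
0b110000001111 = 110000001111
→ OR → 111001101111 = 3695

3695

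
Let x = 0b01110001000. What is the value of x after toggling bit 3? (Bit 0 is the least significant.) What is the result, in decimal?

896

x = 01110001000
bit 3 is currently 1; toggle it via x ^ (1 << 3) = x ^ 8
→ 01110000000 = 896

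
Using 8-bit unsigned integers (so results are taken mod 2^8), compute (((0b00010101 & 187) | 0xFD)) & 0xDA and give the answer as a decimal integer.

0b00010101 = 00010101
187 = 10111011
→ & → 00010001 = 17
0xFD = 11111101
→ | → 11111101 = 253
0xDA = 11011010
→ & → 11011000 = 216

216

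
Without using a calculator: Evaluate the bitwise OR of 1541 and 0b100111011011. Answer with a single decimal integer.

1541 = 011000000101
b = 100111011011
 OR → 111111011111 = 4063

4063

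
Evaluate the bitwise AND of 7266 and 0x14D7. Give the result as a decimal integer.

7266 = 1110001100010
0x14D7 = 1010011010111
AND → 1010001000010 = 5186

5186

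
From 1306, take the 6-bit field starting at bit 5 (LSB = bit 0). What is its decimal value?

v = 010100011010
Shift right by 5: 0101000
Mask low 6 bits: 101000 = 40

40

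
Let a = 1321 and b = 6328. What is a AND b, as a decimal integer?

40

1321 = 0010100101001
6328 = 1100010111000
AND → 0000000101000 = 40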